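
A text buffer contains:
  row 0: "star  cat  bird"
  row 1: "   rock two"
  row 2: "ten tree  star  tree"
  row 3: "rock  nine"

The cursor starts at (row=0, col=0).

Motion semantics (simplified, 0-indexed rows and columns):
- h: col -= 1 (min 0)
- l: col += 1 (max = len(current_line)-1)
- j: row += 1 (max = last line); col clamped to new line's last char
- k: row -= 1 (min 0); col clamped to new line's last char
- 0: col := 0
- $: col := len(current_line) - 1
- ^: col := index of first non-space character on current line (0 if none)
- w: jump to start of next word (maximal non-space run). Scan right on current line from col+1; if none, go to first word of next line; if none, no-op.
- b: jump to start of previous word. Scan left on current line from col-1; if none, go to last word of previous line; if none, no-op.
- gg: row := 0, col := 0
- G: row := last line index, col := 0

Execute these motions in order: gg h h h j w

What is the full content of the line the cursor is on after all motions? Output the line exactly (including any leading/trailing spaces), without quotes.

Answer:    rock two

Derivation:
After 1 (gg): row=0 col=0 char='s'
After 2 (h): row=0 col=0 char='s'
After 3 (h): row=0 col=0 char='s'
After 4 (h): row=0 col=0 char='s'
After 5 (j): row=1 col=0 char='_'
After 6 (w): row=1 col=3 char='r'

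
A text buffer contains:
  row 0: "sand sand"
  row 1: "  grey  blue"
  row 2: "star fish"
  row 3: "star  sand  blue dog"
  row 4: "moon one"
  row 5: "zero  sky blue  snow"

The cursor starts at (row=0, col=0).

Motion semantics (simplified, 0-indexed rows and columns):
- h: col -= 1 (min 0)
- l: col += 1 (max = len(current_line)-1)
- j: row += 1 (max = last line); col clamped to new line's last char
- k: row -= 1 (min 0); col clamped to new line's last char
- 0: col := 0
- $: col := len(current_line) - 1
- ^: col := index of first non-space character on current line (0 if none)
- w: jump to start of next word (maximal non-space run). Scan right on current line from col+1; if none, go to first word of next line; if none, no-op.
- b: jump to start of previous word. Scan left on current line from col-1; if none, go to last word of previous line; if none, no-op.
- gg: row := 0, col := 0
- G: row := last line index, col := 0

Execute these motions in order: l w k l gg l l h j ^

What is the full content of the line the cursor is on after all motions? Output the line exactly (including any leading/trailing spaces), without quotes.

Answer:   grey  blue

Derivation:
After 1 (l): row=0 col=1 char='a'
After 2 (w): row=0 col=5 char='s'
After 3 (k): row=0 col=5 char='s'
After 4 (l): row=0 col=6 char='a'
After 5 (gg): row=0 col=0 char='s'
After 6 (l): row=0 col=1 char='a'
After 7 (l): row=0 col=2 char='n'
After 8 (h): row=0 col=1 char='a'
After 9 (j): row=1 col=1 char='_'
After 10 (^): row=1 col=2 char='g'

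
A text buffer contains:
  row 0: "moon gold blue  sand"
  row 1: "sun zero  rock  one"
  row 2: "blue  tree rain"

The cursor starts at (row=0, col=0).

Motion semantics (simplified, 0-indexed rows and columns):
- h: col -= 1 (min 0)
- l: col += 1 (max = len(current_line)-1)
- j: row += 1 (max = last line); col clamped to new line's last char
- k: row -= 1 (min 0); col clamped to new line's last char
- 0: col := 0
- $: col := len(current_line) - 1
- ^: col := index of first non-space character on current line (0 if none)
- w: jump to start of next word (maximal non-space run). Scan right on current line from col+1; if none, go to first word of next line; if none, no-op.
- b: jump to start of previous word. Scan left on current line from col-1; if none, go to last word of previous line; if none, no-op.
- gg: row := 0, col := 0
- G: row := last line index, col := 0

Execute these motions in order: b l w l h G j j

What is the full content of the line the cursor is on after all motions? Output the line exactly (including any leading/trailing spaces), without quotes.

Answer: blue  tree rain

Derivation:
After 1 (b): row=0 col=0 char='m'
After 2 (l): row=0 col=1 char='o'
After 3 (w): row=0 col=5 char='g'
After 4 (l): row=0 col=6 char='o'
After 5 (h): row=0 col=5 char='g'
After 6 (G): row=2 col=0 char='b'
After 7 (j): row=2 col=0 char='b'
After 8 (j): row=2 col=0 char='b'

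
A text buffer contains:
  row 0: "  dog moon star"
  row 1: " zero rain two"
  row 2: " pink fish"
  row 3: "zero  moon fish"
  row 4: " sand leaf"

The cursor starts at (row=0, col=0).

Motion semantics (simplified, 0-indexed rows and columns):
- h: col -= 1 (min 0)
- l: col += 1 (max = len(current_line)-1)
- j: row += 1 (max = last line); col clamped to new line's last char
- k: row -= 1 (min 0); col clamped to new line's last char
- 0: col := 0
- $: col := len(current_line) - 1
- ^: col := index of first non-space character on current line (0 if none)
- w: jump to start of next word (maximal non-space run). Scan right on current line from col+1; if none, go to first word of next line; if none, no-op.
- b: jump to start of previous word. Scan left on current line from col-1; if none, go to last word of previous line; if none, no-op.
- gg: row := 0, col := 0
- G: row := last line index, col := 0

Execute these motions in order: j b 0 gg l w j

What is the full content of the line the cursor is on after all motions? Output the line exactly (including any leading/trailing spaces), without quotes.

Answer:  zero rain two

Derivation:
After 1 (j): row=1 col=0 char='_'
After 2 (b): row=0 col=11 char='s'
After 3 (0): row=0 col=0 char='_'
After 4 (gg): row=0 col=0 char='_'
After 5 (l): row=0 col=1 char='_'
After 6 (w): row=0 col=2 char='d'
After 7 (j): row=1 col=2 char='e'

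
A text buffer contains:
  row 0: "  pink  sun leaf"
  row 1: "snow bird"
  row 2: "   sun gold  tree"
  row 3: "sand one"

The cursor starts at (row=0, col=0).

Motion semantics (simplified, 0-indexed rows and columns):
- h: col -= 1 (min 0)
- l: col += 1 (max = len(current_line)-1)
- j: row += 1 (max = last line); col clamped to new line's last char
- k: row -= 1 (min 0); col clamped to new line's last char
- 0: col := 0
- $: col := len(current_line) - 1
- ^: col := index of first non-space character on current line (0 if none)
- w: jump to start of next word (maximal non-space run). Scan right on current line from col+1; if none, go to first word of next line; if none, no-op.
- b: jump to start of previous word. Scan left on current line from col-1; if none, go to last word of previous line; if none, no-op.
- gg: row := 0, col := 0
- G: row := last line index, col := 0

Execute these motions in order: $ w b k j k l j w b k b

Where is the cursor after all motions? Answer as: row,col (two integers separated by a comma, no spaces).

Answer: 0,2

Derivation:
After 1 ($): row=0 col=15 char='f'
After 2 (w): row=1 col=0 char='s'
After 3 (b): row=0 col=12 char='l'
After 4 (k): row=0 col=12 char='l'
After 5 (j): row=1 col=8 char='d'
After 6 (k): row=0 col=8 char='s'
After 7 (l): row=0 col=9 char='u'
After 8 (j): row=1 col=8 char='d'
After 9 (w): row=2 col=3 char='s'
After 10 (b): row=1 col=5 char='b'
After 11 (k): row=0 col=5 char='k'
After 12 (b): row=0 col=2 char='p'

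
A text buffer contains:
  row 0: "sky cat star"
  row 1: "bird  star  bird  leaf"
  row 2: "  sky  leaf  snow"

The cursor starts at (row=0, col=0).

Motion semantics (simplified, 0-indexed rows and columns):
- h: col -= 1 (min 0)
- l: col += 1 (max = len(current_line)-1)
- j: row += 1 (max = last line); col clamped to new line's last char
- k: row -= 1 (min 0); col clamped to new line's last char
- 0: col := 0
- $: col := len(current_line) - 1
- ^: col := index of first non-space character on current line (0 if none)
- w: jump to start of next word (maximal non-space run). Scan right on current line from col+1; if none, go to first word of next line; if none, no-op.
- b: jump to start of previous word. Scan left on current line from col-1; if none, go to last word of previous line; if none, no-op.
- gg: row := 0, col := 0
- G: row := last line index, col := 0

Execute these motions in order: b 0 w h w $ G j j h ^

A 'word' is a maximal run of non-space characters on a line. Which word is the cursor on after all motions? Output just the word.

After 1 (b): row=0 col=0 char='s'
After 2 (0): row=0 col=0 char='s'
After 3 (w): row=0 col=4 char='c'
After 4 (h): row=0 col=3 char='_'
After 5 (w): row=0 col=4 char='c'
After 6 ($): row=0 col=11 char='r'
After 7 (G): row=2 col=0 char='_'
After 8 (j): row=2 col=0 char='_'
After 9 (j): row=2 col=0 char='_'
After 10 (h): row=2 col=0 char='_'
After 11 (^): row=2 col=2 char='s'

Answer: sky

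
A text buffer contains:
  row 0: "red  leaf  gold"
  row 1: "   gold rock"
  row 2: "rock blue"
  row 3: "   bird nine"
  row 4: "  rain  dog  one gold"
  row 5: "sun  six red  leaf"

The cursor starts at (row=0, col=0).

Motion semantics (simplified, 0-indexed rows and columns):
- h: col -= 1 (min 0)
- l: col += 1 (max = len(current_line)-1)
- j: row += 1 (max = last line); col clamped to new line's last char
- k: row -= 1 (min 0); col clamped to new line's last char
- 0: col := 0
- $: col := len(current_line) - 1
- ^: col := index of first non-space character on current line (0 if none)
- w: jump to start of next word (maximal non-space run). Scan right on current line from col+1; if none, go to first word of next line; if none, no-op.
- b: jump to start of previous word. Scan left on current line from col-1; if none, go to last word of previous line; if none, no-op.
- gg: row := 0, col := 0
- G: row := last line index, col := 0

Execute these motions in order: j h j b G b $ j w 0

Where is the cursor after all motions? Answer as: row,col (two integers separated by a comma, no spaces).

Answer: 5,0

Derivation:
After 1 (j): row=1 col=0 char='_'
After 2 (h): row=1 col=0 char='_'
After 3 (j): row=2 col=0 char='r'
After 4 (b): row=1 col=8 char='r'
After 5 (G): row=5 col=0 char='s'
After 6 (b): row=4 col=17 char='g'
After 7 ($): row=4 col=20 char='d'
After 8 (j): row=5 col=17 char='f'
After 9 (w): row=5 col=17 char='f'
After 10 (0): row=5 col=0 char='s'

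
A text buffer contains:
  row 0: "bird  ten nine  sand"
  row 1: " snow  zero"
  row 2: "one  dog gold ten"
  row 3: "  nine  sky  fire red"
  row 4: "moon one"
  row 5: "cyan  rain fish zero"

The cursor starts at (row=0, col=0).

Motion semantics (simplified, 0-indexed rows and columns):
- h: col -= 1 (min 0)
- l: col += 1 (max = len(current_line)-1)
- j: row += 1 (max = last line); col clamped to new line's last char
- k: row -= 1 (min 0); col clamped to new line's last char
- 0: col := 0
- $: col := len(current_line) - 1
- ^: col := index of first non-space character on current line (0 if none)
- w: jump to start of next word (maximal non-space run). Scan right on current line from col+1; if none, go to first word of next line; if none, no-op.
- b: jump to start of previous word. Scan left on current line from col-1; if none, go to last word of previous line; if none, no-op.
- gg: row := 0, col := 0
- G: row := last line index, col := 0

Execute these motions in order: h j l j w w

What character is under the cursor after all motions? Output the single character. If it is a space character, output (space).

After 1 (h): row=0 col=0 char='b'
After 2 (j): row=1 col=0 char='_'
After 3 (l): row=1 col=1 char='s'
After 4 (j): row=2 col=1 char='n'
After 5 (w): row=2 col=5 char='d'
After 6 (w): row=2 col=9 char='g'

Answer: g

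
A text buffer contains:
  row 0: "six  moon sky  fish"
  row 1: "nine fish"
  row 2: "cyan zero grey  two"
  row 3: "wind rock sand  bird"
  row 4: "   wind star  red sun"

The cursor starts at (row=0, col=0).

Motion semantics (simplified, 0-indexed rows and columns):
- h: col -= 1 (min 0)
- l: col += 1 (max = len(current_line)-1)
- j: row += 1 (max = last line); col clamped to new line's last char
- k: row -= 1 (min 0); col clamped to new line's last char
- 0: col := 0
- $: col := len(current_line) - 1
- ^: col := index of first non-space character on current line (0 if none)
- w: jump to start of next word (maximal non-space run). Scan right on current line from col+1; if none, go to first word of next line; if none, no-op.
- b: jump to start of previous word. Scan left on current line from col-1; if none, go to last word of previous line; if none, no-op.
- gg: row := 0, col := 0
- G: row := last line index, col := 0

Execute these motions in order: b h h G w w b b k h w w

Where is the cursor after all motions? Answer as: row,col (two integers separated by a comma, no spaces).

After 1 (b): row=0 col=0 char='s'
After 2 (h): row=0 col=0 char='s'
After 3 (h): row=0 col=0 char='s'
After 4 (G): row=4 col=0 char='_'
After 5 (w): row=4 col=3 char='w'
After 6 (w): row=4 col=8 char='s'
After 7 (b): row=4 col=3 char='w'
After 8 (b): row=3 col=16 char='b'
After 9 (k): row=2 col=16 char='t'
After 10 (h): row=2 col=15 char='_'
After 11 (w): row=2 col=16 char='t'
After 12 (w): row=3 col=0 char='w'

Answer: 3,0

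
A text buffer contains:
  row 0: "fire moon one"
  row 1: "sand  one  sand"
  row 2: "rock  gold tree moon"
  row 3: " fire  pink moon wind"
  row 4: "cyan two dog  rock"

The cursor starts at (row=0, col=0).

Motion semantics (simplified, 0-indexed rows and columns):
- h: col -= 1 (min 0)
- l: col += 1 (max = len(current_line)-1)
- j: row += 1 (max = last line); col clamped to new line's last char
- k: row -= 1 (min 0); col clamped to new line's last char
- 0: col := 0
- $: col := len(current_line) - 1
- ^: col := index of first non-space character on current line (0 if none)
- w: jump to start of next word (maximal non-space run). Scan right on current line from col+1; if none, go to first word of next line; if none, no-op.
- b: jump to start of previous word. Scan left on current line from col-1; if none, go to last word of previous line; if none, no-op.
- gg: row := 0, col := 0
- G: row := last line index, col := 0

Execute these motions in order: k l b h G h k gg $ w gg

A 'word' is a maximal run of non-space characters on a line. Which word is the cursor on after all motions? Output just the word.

Answer: fire

Derivation:
After 1 (k): row=0 col=0 char='f'
After 2 (l): row=0 col=1 char='i'
After 3 (b): row=0 col=0 char='f'
After 4 (h): row=0 col=0 char='f'
After 5 (G): row=4 col=0 char='c'
After 6 (h): row=4 col=0 char='c'
After 7 (k): row=3 col=0 char='_'
After 8 (gg): row=0 col=0 char='f'
After 9 ($): row=0 col=12 char='e'
After 10 (w): row=1 col=0 char='s'
After 11 (gg): row=0 col=0 char='f'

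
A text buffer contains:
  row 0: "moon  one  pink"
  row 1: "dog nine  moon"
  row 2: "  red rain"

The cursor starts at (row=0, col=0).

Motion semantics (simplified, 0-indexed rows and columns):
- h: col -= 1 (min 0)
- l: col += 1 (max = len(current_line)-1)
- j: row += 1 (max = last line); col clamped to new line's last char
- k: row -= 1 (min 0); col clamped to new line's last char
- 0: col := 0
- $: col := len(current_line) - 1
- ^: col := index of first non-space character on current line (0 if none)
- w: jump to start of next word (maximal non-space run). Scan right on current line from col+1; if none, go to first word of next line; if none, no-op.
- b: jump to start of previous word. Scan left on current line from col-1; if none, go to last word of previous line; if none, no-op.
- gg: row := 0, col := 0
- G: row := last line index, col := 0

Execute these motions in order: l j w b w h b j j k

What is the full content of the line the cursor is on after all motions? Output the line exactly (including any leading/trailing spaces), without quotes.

Answer: dog nine  moon

Derivation:
After 1 (l): row=0 col=1 char='o'
After 2 (j): row=1 col=1 char='o'
After 3 (w): row=1 col=4 char='n'
After 4 (b): row=1 col=0 char='d'
After 5 (w): row=1 col=4 char='n'
After 6 (h): row=1 col=3 char='_'
After 7 (b): row=1 col=0 char='d'
After 8 (j): row=2 col=0 char='_'
After 9 (j): row=2 col=0 char='_'
After 10 (k): row=1 col=0 char='d'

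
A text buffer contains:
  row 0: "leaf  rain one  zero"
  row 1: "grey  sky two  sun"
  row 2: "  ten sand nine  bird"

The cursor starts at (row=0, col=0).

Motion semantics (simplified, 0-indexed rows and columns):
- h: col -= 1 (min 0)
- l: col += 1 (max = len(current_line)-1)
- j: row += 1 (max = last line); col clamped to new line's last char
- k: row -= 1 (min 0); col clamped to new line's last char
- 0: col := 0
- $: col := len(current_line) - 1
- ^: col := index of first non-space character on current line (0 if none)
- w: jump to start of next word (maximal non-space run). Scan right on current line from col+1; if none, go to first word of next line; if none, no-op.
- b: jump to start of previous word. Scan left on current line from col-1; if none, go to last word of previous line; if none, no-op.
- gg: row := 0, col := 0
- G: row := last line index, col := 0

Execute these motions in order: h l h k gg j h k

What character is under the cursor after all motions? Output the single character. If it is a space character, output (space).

After 1 (h): row=0 col=0 char='l'
After 2 (l): row=0 col=1 char='e'
After 3 (h): row=0 col=0 char='l'
After 4 (k): row=0 col=0 char='l'
After 5 (gg): row=0 col=0 char='l'
After 6 (j): row=1 col=0 char='g'
After 7 (h): row=1 col=0 char='g'
After 8 (k): row=0 col=0 char='l'

Answer: l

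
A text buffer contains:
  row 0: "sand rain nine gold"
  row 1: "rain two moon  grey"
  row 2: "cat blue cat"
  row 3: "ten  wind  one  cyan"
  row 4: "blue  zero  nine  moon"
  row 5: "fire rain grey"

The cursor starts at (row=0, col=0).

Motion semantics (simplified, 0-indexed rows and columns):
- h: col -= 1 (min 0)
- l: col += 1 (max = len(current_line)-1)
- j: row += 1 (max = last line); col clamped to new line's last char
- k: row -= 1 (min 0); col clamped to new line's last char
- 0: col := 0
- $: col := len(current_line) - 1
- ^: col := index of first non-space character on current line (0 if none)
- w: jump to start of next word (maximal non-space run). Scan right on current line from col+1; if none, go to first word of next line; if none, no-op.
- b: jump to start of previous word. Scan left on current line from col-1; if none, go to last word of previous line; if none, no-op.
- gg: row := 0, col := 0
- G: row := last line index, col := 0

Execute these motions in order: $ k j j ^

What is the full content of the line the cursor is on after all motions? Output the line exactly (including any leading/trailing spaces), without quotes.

Answer: cat blue cat

Derivation:
After 1 ($): row=0 col=18 char='d'
After 2 (k): row=0 col=18 char='d'
After 3 (j): row=1 col=18 char='y'
After 4 (j): row=2 col=11 char='t'
After 5 (^): row=2 col=0 char='c'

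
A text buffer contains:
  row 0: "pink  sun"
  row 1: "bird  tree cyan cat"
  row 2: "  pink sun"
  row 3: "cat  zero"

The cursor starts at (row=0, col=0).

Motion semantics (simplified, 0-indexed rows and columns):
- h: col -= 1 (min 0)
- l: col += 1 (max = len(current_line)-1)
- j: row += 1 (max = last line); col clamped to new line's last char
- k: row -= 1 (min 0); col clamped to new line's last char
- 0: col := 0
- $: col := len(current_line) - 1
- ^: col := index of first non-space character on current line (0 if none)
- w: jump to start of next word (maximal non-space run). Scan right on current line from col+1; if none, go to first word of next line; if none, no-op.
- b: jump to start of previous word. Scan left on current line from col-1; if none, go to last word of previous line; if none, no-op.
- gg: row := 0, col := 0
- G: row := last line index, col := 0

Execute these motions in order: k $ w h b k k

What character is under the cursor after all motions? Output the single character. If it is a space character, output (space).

After 1 (k): row=0 col=0 char='p'
After 2 ($): row=0 col=8 char='n'
After 3 (w): row=1 col=0 char='b'
After 4 (h): row=1 col=0 char='b'
After 5 (b): row=0 col=6 char='s'
After 6 (k): row=0 col=6 char='s'
After 7 (k): row=0 col=6 char='s'

Answer: s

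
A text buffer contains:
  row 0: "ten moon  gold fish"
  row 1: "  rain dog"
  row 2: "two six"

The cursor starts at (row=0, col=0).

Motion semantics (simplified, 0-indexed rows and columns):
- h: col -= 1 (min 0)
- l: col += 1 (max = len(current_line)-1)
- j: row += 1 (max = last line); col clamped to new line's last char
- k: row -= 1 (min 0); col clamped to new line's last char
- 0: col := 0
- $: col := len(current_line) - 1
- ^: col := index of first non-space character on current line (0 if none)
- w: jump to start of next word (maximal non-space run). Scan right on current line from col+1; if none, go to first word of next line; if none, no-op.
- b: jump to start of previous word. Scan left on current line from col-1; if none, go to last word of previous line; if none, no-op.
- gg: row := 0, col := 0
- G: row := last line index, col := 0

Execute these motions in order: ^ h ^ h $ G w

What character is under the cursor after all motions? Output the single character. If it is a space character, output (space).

After 1 (^): row=0 col=0 char='t'
After 2 (h): row=0 col=0 char='t'
After 3 (^): row=0 col=0 char='t'
After 4 (h): row=0 col=0 char='t'
After 5 ($): row=0 col=18 char='h'
After 6 (G): row=2 col=0 char='t'
After 7 (w): row=2 col=4 char='s'

Answer: s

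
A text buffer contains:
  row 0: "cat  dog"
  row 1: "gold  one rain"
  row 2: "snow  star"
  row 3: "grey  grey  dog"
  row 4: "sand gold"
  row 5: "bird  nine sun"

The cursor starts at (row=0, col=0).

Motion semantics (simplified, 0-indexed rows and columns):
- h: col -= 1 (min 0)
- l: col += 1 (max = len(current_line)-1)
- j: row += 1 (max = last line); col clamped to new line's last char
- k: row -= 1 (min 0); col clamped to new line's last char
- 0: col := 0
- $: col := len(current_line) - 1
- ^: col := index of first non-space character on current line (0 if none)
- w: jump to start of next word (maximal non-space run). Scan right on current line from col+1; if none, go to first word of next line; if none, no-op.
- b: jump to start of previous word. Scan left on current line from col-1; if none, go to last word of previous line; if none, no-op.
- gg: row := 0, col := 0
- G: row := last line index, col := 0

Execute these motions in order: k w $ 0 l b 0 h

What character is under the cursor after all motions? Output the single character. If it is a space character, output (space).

After 1 (k): row=0 col=0 char='c'
After 2 (w): row=0 col=5 char='d'
After 3 ($): row=0 col=7 char='g'
After 4 (0): row=0 col=0 char='c'
After 5 (l): row=0 col=1 char='a'
After 6 (b): row=0 col=0 char='c'
After 7 (0): row=0 col=0 char='c'
After 8 (h): row=0 col=0 char='c'

Answer: c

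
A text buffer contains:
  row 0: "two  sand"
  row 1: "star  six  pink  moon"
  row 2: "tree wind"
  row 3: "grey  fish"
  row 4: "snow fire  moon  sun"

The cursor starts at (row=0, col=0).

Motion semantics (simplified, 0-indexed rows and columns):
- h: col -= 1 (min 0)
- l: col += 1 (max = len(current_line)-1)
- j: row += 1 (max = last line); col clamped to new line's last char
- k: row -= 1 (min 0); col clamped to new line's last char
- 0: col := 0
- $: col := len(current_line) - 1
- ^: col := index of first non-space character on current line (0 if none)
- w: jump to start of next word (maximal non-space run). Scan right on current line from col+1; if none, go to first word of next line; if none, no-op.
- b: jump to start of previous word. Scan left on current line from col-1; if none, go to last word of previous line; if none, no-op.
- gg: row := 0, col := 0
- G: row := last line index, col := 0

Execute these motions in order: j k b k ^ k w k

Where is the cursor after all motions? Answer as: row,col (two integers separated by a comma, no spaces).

Answer: 0,5

Derivation:
After 1 (j): row=1 col=0 char='s'
After 2 (k): row=0 col=0 char='t'
After 3 (b): row=0 col=0 char='t'
After 4 (k): row=0 col=0 char='t'
After 5 (^): row=0 col=0 char='t'
After 6 (k): row=0 col=0 char='t'
After 7 (w): row=0 col=5 char='s'
After 8 (k): row=0 col=5 char='s'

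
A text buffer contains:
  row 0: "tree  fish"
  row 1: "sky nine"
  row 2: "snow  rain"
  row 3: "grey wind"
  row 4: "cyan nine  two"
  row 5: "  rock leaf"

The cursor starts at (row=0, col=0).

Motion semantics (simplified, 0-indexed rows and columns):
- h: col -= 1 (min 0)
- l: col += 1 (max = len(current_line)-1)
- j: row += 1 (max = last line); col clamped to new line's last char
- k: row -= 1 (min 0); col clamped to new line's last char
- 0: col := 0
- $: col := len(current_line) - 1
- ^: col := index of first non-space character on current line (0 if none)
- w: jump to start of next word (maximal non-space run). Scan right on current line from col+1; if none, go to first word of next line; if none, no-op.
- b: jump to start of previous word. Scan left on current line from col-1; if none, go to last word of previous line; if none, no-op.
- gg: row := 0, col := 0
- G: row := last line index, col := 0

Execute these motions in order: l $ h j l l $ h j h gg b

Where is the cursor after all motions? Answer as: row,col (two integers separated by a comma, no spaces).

After 1 (l): row=0 col=1 char='r'
After 2 ($): row=0 col=9 char='h'
After 3 (h): row=0 col=8 char='s'
After 4 (j): row=1 col=7 char='e'
After 5 (l): row=1 col=7 char='e'
After 6 (l): row=1 col=7 char='e'
After 7 ($): row=1 col=7 char='e'
After 8 (h): row=1 col=6 char='n'
After 9 (j): row=2 col=6 char='r'
After 10 (h): row=2 col=5 char='_'
After 11 (gg): row=0 col=0 char='t'
After 12 (b): row=0 col=0 char='t'

Answer: 0,0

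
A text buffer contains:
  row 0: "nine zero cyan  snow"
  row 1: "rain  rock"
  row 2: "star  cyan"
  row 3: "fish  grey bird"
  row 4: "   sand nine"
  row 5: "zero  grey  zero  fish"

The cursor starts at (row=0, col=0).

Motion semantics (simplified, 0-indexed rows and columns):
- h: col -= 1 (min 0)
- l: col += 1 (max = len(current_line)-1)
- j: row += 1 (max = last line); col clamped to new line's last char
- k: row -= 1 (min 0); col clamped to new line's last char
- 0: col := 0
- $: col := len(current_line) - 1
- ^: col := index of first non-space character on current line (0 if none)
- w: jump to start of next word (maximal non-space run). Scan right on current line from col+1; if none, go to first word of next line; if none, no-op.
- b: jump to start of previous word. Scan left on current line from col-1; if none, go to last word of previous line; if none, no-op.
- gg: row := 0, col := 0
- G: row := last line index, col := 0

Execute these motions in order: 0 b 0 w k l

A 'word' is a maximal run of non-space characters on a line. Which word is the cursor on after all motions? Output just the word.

Answer: zero

Derivation:
After 1 (0): row=0 col=0 char='n'
After 2 (b): row=0 col=0 char='n'
After 3 (0): row=0 col=0 char='n'
After 4 (w): row=0 col=5 char='z'
After 5 (k): row=0 col=5 char='z'
After 6 (l): row=0 col=6 char='e'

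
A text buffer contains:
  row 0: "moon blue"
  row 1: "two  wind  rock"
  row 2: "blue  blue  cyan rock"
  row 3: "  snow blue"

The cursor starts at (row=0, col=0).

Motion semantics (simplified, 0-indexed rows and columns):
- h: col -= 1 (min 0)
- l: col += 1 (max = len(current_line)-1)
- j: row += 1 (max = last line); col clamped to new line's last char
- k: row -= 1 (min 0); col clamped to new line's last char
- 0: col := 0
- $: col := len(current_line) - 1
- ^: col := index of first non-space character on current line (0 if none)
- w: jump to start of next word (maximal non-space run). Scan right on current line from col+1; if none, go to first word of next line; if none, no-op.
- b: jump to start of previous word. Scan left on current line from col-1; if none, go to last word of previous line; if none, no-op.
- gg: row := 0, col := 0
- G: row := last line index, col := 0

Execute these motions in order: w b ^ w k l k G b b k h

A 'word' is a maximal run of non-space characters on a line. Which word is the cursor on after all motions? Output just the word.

Answer: rock

Derivation:
After 1 (w): row=0 col=5 char='b'
After 2 (b): row=0 col=0 char='m'
After 3 (^): row=0 col=0 char='m'
After 4 (w): row=0 col=5 char='b'
After 5 (k): row=0 col=5 char='b'
After 6 (l): row=0 col=6 char='l'
After 7 (k): row=0 col=6 char='l'
After 8 (G): row=3 col=0 char='_'
After 9 (b): row=2 col=17 char='r'
After 10 (b): row=2 col=12 char='c'
After 11 (k): row=1 col=12 char='o'
After 12 (h): row=1 col=11 char='r'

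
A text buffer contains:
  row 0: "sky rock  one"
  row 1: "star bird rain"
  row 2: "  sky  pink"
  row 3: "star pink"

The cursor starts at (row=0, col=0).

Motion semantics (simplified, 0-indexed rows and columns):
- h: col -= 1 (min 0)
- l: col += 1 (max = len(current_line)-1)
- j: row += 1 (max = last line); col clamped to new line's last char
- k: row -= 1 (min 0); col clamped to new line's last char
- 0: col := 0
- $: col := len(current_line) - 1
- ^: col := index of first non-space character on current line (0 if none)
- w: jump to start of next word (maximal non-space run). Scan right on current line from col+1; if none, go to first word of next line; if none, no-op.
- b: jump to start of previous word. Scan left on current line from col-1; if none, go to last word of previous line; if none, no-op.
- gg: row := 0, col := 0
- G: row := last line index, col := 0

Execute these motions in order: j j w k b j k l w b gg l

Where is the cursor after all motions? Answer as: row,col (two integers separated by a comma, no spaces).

After 1 (j): row=1 col=0 char='s'
After 2 (j): row=2 col=0 char='_'
After 3 (w): row=2 col=2 char='s'
After 4 (k): row=1 col=2 char='a'
After 5 (b): row=1 col=0 char='s'
After 6 (j): row=2 col=0 char='_'
After 7 (k): row=1 col=0 char='s'
After 8 (l): row=1 col=1 char='t'
After 9 (w): row=1 col=5 char='b'
After 10 (b): row=1 col=0 char='s'
After 11 (gg): row=0 col=0 char='s'
After 12 (l): row=0 col=1 char='k'

Answer: 0,1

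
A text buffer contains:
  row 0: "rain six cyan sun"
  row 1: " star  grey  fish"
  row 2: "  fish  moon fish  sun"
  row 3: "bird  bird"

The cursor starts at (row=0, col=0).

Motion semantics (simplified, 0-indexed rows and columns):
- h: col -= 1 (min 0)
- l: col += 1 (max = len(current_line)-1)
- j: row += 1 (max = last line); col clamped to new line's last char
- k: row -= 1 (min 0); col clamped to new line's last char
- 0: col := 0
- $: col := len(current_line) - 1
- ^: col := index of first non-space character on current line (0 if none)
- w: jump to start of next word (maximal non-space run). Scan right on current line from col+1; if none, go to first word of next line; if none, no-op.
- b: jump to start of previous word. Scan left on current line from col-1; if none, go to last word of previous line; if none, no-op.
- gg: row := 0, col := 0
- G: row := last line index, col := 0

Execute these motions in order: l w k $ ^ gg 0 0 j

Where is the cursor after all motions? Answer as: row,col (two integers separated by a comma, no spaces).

After 1 (l): row=0 col=1 char='a'
After 2 (w): row=0 col=5 char='s'
After 3 (k): row=0 col=5 char='s'
After 4 ($): row=0 col=16 char='n'
After 5 (^): row=0 col=0 char='r'
After 6 (gg): row=0 col=0 char='r'
After 7 (0): row=0 col=0 char='r'
After 8 (0): row=0 col=0 char='r'
After 9 (j): row=1 col=0 char='_'

Answer: 1,0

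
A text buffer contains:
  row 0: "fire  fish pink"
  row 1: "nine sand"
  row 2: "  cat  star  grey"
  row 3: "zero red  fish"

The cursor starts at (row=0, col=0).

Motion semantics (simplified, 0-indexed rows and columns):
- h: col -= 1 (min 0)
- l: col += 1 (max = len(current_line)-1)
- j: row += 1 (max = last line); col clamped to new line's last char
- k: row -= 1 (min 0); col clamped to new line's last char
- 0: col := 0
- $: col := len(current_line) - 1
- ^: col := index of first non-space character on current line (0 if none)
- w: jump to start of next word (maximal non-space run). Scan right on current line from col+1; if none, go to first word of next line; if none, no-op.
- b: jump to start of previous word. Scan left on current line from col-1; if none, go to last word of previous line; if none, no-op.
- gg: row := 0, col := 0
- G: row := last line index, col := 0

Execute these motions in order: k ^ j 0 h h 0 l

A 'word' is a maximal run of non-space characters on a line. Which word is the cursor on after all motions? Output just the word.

After 1 (k): row=0 col=0 char='f'
After 2 (^): row=0 col=0 char='f'
After 3 (j): row=1 col=0 char='n'
After 4 (0): row=1 col=0 char='n'
After 5 (h): row=1 col=0 char='n'
After 6 (h): row=1 col=0 char='n'
After 7 (0): row=1 col=0 char='n'
After 8 (l): row=1 col=1 char='i'

Answer: nine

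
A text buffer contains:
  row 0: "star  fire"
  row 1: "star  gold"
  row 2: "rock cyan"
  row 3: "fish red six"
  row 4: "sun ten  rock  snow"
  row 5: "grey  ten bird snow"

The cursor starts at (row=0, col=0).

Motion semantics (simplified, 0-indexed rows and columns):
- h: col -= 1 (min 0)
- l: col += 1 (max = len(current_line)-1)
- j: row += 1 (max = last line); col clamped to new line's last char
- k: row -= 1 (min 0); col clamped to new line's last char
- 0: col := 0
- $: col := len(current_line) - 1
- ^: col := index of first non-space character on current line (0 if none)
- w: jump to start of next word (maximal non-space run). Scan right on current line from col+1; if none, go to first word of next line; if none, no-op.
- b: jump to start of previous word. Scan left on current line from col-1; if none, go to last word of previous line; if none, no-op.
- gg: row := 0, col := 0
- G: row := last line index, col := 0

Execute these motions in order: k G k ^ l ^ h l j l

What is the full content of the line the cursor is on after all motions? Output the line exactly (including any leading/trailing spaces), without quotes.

After 1 (k): row=0 col=0 char='s'
After 2 (G): row=5 col=0 char='g'
After 3 (k): row=4 col=0 char='s'
After 4 (^): row=4 col=0 char='s'
After 5 (l): row=4 col=1 char='u'
After 6 (^): row=4 col=0 char='s'
After 7 (h): row=4 col=0 char='s'
After 8 (l): row=4 col=1 char='u'
After 9 (j): row=5 col=1 char='r'
After 10 (l): row=5 col=2 char='e'

Answer: grey  ten bird snow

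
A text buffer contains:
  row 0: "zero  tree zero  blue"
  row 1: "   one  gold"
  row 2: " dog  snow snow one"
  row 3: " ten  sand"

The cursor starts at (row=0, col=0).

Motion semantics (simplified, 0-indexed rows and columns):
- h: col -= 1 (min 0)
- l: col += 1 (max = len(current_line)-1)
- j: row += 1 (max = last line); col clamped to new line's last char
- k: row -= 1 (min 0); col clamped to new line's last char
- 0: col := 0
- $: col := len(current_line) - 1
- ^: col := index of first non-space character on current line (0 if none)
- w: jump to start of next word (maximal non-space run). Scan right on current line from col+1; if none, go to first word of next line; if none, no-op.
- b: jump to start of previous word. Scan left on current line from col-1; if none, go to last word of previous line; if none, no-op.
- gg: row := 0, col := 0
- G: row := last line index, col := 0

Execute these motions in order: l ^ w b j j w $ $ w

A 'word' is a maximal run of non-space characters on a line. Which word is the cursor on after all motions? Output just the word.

After 1 (l): row=0 col=1 char='e'
After 2 (^): row=0 col=0 char='z'
After 3 (w): row=0 col=6 char='t'
After 4 (b): row=0 col=0 char='z'
After 5 (j): row=1 col=0 char='_'
After 6 (j): row=2 col=0 char='_'
After 7 (w): row=2 col=1 char='d'
After 8 ($): row=2 col=18 char='e'
After 9 ($): row=2 col=18 char='e'
After 10 (w): row=3 col=1 char='t'

Answer: ten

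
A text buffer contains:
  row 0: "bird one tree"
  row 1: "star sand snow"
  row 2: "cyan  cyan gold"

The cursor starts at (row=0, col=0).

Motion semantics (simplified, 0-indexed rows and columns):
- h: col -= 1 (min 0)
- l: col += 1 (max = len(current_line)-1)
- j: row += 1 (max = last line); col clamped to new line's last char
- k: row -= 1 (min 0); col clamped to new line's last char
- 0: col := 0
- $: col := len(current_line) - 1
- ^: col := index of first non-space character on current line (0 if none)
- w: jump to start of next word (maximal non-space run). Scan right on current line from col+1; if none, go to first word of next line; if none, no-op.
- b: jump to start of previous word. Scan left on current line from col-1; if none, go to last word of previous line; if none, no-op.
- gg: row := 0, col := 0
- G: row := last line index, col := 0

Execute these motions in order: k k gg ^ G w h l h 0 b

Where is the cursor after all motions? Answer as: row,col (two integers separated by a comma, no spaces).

After 1 (k): row=0 col=0 char='b'
After 2 (k): row=0 col=0 char='b'
After 3 (gg): row=0 col=0 char='b'
After 4 (^): row=0 col=0 char='b'
After 5 (G): row=2 col=0 char='c'
After 6 (w): row=2 col=6 char='c'
After 7 (h): row=2 col=5 char='_'
After 8 (l): row=2 col=6 char='c'
After 9 (h): row=2 col=5 char='_'
After 10 (0): row=2 col=0 char='c'
After 11 (b): row=1 col=10 char='s'

Answer: 1,10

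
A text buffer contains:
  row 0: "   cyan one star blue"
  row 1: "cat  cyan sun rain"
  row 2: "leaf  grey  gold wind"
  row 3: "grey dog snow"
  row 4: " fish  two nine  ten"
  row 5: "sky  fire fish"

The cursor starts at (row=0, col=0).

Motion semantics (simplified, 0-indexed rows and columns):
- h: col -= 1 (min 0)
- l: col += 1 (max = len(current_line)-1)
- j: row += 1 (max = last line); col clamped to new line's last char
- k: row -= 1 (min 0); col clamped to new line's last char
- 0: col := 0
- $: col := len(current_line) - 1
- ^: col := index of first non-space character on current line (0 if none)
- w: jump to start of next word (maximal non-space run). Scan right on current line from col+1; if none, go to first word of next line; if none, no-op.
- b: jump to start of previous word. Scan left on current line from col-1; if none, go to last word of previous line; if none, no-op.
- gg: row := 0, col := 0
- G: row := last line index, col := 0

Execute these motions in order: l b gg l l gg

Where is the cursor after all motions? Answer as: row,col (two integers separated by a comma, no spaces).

Answer: 0,0

Derivation:
After 1 (l): row=0 col=1 char='_'
After 2 (b): row=0 col=1 char='_'
After 3 (gg): row=0 col=0 char='_'
After 4 (l): row=0 col=1 char='_'
After 5 (l): row=0 col=2 char='_'
After 6 (gg): row=0 col=0 char='_'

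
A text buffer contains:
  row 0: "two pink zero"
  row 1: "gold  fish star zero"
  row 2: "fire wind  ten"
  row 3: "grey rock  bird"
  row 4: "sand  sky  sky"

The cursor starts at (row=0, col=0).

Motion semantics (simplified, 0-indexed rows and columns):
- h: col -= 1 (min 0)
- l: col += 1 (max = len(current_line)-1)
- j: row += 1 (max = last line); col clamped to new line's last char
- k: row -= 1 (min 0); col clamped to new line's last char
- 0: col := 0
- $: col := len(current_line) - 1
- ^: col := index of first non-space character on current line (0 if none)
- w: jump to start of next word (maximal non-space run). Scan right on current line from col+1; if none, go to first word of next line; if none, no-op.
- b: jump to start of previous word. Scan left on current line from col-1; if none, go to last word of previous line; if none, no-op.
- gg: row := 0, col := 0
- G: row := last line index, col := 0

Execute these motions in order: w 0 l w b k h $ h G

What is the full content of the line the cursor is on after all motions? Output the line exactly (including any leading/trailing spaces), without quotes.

After 1 (w): row=0 col=4 char='p'
After 2 (0): row=0 col=0 char='t'
After 3 (l): row=0 col=1 char='w'
After 4 (w): row=0 col=4 char='p'
After 5 (b): row=0 col=0 char='t'
After 6 (k): row=0 col=0 char='t'
After 7 (h): row=0 col=0 char='t'
After 8 ($): row=0 col=12 char='o'
After 9 (h): row=0 col=11 char='r'
After 10 (G): row=4 col=0 char='s'

Answer: sand  sky  sky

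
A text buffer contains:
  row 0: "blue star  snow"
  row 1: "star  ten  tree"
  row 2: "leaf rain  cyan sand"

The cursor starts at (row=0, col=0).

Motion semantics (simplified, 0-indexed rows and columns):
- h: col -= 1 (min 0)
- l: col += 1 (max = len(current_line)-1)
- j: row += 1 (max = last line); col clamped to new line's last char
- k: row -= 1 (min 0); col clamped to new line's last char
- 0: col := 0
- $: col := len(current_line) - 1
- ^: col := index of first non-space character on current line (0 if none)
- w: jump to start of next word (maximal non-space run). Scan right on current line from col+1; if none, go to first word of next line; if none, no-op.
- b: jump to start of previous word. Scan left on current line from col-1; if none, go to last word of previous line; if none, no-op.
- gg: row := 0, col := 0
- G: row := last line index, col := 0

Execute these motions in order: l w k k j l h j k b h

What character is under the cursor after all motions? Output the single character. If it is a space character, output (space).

After 1 (l): row=0 col=1 char='l'
After 2 (w): row=0 col=5 char='s'
After 3 (k): row=0 col=5 char='s'
After 4 (k): row=0 col=5 char='s'
After 5 (j): row=1 col=5 char='_'
After 6 (l): row=1 col=6 char='t'
After 7 (h): row=1 col=5 char='_'
After 8 (j): row=2 col=5 char='r'
After 9 (k): row=1 col=5 char='_'
After 10 (b): row=1 col=0 char='s'
After 11 (h): row=1 col=0 char='s'

Answer: s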